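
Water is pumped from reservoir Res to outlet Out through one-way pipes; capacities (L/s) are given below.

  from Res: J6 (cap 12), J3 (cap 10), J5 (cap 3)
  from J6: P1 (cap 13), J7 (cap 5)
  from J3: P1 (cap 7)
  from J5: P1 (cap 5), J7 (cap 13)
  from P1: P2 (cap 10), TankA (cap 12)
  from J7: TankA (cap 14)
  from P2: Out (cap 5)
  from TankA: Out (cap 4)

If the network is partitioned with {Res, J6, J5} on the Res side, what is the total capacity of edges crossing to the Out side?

46

Edges leaving {Res, J6, J5}: Res→J3 (10), J6→P1 (13), J6→J7 (5), J5→P1 (5), J5→J7 (13).
Cut capacity = 10 + 13 + 5 + 5 + 13 = 46.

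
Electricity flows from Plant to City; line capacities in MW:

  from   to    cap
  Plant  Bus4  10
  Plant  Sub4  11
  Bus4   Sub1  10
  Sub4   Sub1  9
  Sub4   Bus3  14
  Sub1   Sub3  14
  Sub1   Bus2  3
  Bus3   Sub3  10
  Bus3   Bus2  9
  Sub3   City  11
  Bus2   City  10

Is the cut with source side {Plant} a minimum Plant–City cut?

Yes — it is a minimum cut (capacity 21).

Given cut capacity: 10 + 11 = 21.
Augment Plant→Bus4→Sub1→Sub3→City: bottleneck 10, flow now 10.
Augment Plant→Sub4→Sub1→Sub3→City: bottleneck 1, flow now 11.
Augment Plant→Sub4→Sub1→Bus2→City: bottleneck 3, flow now 14.
Augment Plant→Sub4→Bus3→Bus2→City: bottleneck 7, flow now 21.
No augmenting path remains; maximum flow = 21.
Cut capacity 21 equals the max flow, so it is a minimum cut.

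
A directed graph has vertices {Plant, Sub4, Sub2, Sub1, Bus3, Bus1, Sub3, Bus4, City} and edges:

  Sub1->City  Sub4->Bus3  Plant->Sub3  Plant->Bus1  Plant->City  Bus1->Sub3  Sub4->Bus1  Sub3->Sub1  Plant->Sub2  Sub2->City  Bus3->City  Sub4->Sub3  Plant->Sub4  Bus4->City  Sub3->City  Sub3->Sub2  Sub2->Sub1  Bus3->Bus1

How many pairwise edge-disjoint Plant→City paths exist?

5

Assign every edge capacity 1; by Menger, the answer equals the max flow.
Path Plant→City (+1); total 1.
Path Plant→Sub2→City (+1); total 2.
Path Plant→Sub3→City (+1); total 3.
Path Plant→Sub4→Bus3→City (+1); total 4.
Path Plant→Bus1→Sub3→Sub1→City (+1); total 5.
No residual Plant→City path; max flow = 5.
Certifying cut of size 5: {Plant→Bus1, Plant→City, Plant→Sub2, Plant→Sub3, Plant→Sub4}.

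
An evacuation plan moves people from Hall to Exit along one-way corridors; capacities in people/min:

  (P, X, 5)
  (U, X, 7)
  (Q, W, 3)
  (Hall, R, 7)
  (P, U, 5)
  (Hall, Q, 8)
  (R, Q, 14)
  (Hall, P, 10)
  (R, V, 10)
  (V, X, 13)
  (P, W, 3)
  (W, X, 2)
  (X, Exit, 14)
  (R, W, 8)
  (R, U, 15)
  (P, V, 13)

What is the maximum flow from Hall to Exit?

Augment Hall→P→X→Exit: bottleneck 5, flow now 5.
Augment Hall→P→U→X→Exit: bottleneck 5, flow now 10.
Augment Hall→Q→W→X→Exit: bottleneck 2, flow now 12.
Augment Hall→R→U→X→Exit: bottleneck 2, flow now 14.
No augmenting path remains; maximum flow = 14.
In the residual graph, reachable from Hall: {Hall, P, Q, R, U, V, W, X}.
Min-cut edges: X→Exit (14); capacity 14 = 14.
This cut is saturated, so no flow can exceed 14.

14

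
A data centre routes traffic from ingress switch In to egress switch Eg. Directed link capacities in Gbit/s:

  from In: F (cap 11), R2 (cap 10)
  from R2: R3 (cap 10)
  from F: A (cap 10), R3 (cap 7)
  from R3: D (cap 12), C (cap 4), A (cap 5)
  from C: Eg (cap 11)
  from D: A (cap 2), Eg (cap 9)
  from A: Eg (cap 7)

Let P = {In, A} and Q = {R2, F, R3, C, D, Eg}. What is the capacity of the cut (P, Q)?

Edges leaving {In, A}: In→R2 (10), In→F (11), A→Eg (7).
Cut capacity = 10 + 11 + 7 = 28.

28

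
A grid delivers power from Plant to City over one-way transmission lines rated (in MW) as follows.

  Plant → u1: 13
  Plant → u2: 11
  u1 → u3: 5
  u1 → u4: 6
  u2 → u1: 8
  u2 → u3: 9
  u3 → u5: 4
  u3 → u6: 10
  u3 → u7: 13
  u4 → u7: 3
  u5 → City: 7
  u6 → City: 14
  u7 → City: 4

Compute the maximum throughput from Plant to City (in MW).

Augment Plant→u1→u3→u5→City: bottleneck 4, flow now 4.
Augment Plant→u1→u3→u6→City: bottleneck 1, flow now 5.
Augment Plant→u1→u4→u7→City: bottleneck 3, flow now 8.
Augment Plant→u2→u3→u6→City: bottleneck 9, flow now 17.
No augmenting path remains; maximum flow = 17.
In the residual graph, reachable from Plant: {Plant, u1, u2, u4}.
Min-cut edges: u1→u3 (5), u2→u3 (9), u4→u7 (3); capacity 5 + 9 + 3 = 17.
This cut is saturated, so no flow can exceed 17.

17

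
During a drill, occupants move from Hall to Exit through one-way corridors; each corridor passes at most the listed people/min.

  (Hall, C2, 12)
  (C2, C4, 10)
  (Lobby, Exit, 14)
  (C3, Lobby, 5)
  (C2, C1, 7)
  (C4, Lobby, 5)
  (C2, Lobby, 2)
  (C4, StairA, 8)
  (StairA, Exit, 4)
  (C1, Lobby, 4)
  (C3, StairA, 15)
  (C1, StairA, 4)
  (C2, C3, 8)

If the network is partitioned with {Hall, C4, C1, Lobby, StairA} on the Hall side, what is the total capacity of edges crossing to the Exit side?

30

Edges leaving {Hall, C4, C1, Lobby, StairA}: Hall→C2 (12), Lobby→Exit (14), StairA→Exit (4).
Cut capacity = 12 + 14 + 4 = 30.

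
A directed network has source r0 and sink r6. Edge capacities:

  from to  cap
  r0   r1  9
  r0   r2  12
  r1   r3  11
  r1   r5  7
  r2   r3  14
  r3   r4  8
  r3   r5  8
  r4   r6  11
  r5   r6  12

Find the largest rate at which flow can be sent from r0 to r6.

Augment r0→r1→r5→r6: bottleneck 7, flow now 7.
Augment r0→r1→r3→r4→r6: bottleneck 2, flow now 9.
Augment r0→r2→r3→r4→r6: bottleneck 6, flow now 15.
Augment r0→r2→r3→r5→r6: bottleneck 5, flow now 20.
No augmenting path remains; maximum flow = 20.
In the residual graph, reachable from r0: {r0, r1, r2, r3, r5}.
Min-cut edges: r3→r4 (8), r5→r6 (12); capacity 8 + 12 = 20.
This cut is saturated, so no flow can exceed 20.

20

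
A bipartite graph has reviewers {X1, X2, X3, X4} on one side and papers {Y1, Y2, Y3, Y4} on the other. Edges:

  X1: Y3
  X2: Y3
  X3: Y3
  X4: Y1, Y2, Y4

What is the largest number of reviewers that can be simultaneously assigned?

Unit-capacity flow: source→left, listed edges, right→sink; max matching = max flow.
Augmenting path X1→Y3 (+1); matched 1.
Augmenting path X4→Y1 (+1); matched 2.
No augmenting path remains; maximum matching = 2.
König certificate: {X4, Y3} is a vertex cover of size 2 (every listed pair touches it), so no matching can be larger.

2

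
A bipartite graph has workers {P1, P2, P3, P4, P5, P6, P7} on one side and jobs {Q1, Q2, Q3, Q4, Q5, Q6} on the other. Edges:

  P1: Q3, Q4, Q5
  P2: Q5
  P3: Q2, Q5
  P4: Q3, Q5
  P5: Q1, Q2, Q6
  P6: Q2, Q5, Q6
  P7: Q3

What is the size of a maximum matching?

Unit-capacity flow: source→left, listed edges, right→sink; max matching = max flow.
Augmenting path P1→Q3 (+1); matched 1.
Augmenting path P2→Q5 (+1); matched 2.
Augmenting path P3→Q2 (+1); matched 3.
Augmenting path P5→Q1 (+1); matched 4.
Augmenting path P6→Q6 (+1); matched 5.
Augmenting path P4→Q3→P1→Q4 (+1); matched 6.
No augmenting path remains; maximum matching = 6.
König certificate: {P1, P3, P5, P6, Q3, Q5} is a vertex cover of size 6 (every listed pair touches it), so no matching can be larger.

6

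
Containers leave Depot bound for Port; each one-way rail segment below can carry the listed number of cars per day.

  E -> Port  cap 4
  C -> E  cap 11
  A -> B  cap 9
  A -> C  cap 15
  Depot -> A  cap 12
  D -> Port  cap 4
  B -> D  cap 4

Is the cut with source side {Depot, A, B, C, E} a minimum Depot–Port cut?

Yes — it is a minimum cut (capacity 8).

Given cut capacity: 4 + 4 = 8.
Augment Depot→A→B→D→Port: bottleneck 4, flow now 4.
Augment Depot→A→C→E→Port: bottleneck 4, flow now 8.
No augmenting path remains; maximum flow = 8.
Cut capacity 8 equals the max flow, so it is a minimum cut.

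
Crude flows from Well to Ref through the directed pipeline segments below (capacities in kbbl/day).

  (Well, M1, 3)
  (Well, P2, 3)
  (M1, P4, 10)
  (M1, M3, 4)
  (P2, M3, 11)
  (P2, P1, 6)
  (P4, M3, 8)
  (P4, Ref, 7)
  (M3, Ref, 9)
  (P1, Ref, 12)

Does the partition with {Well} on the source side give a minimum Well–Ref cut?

Given cut capacity: 3 + 3 = 6.
Augment Well→M1→P4→Ref: bottleneck 3, flow now 3.
Augment Well→P2→M3→Ref: bottleneck 3, flow now 6.
No augmenting path remains; maximum flow = 6.
Cut capacity 6 equals the max flow, so it is a minimum cut.

Yes — it is a minimum cut (capacity 6).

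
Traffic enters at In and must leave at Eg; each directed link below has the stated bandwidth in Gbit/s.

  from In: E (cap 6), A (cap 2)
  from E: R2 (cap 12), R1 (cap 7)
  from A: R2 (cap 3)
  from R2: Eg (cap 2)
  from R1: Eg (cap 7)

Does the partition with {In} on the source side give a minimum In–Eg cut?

Given cut capacity: 6 + 2 = 8.
Augment In→E→R2→Eg: bottleneck 2, flow now 2.
Augment In→E→R1→Eg: bottleneck 4, flow now 6.
Augment In→A→R2→E→R1→Eg: bottleneck 2, flow now 8. (uses reverse residual edge)
No augmenting path remains; maximum flow = 8.
Cut capacity 8 equals the max flow, so it is a minimum cut.

Yes — it is a minimum cut (capacity 8).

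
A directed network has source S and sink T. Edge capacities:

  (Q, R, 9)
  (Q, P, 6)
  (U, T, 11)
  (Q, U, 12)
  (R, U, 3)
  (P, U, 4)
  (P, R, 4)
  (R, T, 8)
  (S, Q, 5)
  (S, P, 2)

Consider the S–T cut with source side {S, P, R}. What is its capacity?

20

Edges leaving {S, P, R}: S→Q (5), P→U (4), R→U (3), R→T (8).
Cut capacity = 5 + 4 + 3 + 8 = 20.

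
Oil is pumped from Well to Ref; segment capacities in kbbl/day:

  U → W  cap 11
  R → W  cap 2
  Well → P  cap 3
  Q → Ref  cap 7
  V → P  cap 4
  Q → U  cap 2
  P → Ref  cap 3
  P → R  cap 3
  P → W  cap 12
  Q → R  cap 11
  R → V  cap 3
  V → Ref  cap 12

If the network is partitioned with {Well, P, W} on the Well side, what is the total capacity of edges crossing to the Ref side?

6

Edges leaving {Well, P, W}: P→R (3), P→Ref (3).
Cut capacity = 3 + 3 = 6.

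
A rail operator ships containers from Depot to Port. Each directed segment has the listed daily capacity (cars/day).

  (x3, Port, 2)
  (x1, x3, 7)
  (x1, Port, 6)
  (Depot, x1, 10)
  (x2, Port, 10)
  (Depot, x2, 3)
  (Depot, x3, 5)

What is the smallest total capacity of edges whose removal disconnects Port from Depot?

11

Augment Depot→x1→Port: bottleneck 6, flow now 6.
Augment Depot→x2→Port: bottleneck 3, flow now 9.
Augment Depot→x3→Port: bottleneck 2, flow now 11.
No augmenting path remains; maximum flow = 11.
By max-flow min-cut, the minimum cut capacity equals the max flow.
In the residual graph, reachable from Depot: {Depot, x1, x3}.
Min-cut edges: Depot→x2 (3), x1→Port (6), x3→Port (2); capacity 3 + 6 + 2 = 11.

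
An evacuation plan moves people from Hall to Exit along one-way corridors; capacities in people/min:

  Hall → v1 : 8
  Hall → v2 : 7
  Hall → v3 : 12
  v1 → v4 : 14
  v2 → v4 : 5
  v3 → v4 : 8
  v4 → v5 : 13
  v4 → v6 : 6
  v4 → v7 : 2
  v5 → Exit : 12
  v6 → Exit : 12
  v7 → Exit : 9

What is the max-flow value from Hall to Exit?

20

Augment Hall→v1→v4→v5→Exit: bottleneck 8, flow now 8.
Augment Hall→v2→v4→v5→Exit: bottleneck 4, flow now 12.
Augment Hall→v2→v4→v6→Exit: bottleneck 1, flow now 13.
Augment Hall→v3→v4→v6→Exit: bottleneck 5, flow now 18.
Augment Hall→v3→v4→v7→Exit: bottleneck 2, flow now 20.
No augmenting path remains; maximum flow = 20.
In the residual graph, reachable from Hall: {Hall, v1, v2, v3, v4, v5}.
Min-cut edges: v4→v6 (6), v4→v7 (2), v5→Exit (12); capacity 6 + 2 + 12 = 20.
This cut is saturated, so no flow can exceed 20.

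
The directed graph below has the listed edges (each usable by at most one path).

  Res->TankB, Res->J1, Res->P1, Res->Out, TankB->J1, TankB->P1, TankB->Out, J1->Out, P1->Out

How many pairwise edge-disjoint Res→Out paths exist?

4

Assign every edge capacity 1; by Menger, the answer equals the max flow.
Path Res→Out (+1); total 1.
Path Res→TankB→Out (+1); total 2.
Path Res→J1→Out (+1); total 3.
Path Res→P1→Out (+1); total 4.
No residual Res→Out path; max flow = 4.
Certifying cut of size 4: {Res→J1, Res→Out, Res→P1, Res→TankB}.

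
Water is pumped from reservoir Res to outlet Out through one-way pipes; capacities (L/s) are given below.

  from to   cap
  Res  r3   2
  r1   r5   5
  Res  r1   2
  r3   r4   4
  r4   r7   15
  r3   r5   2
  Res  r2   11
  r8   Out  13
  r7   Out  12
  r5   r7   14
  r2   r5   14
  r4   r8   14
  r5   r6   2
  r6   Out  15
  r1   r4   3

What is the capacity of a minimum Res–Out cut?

15

Augment Res→r1→r4→r7→Out: bottleneck 2, flow now 2.
Augment Res→r2→r5→r6→Out: bottleneck 2, flow now 4.
Augment Res→r2→r5→r7→Out: bottleneck 9, flow now 13.
Augment Res→r3→r4→r7→Out: bottleneck 1, flow now 14.
Augment Res→r3→r4→r8→Out: bottleneck 1, flow now 15.
No augmenting path remains; maximum flow = 15.
By max-flow min-cut, the minimum cut capacity equals the max flow.
In the residual graph, reachable from Res: {Res}.
Min-cut edges: Res→r1 (2), Res→r2 (11), Res→r3 (2); capacity 2 + 11 + 2 = 15.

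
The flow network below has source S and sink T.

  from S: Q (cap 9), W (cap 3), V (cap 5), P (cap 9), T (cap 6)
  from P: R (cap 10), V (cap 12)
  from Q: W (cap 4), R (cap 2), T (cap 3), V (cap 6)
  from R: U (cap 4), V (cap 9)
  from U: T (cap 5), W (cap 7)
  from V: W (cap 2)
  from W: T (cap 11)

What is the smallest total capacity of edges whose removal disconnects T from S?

Augment S→T: bottleneck 6, flow now 6.
Augment S→Q→T: bottleneck 3, flow now 9.
Augment S→W→T: bottleneck 3, flow now 12.
Augment S→Q→W→T: bottleneck 4, flow now 16.
Augment S→V→W→T: bottleneck 2, flow now 18.
Augment S→P→R→U→T: bottleneck 4, flow now 22.
No augmenting path remains; maximum flow = 22.
By max-flow min-cut, the minimum cut capacity equals the max flow.
In the residual graph, reachable from S: {S, P, Q, R, V}.
Min-cut edges: S→W (3), S→T (6), Q→W (4), Q→T (3), R→U (4), V→W (2); capacity 3 + 6 + 4 + 3 + 4 + 2 = 22.

22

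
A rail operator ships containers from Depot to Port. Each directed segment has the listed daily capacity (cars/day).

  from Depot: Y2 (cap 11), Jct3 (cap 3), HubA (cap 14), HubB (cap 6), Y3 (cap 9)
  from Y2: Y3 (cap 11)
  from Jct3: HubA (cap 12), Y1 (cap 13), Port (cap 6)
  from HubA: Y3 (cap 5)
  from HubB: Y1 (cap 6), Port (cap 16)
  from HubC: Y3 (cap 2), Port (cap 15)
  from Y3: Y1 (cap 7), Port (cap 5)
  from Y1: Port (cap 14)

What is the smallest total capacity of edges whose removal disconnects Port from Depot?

21

Augment Depot→Jct3→Port: bottleneck 3, flow now 3.
Augment Depot→HubB→Port: bottleneck 6, flow now 9.
Augment Depot→Y3→Port: bottleneck 5, flow now 14.
Augment Depot→Y3→Y1→Port: bottleneck 4, flow now 18.
Augment Depot→Y2→Y3→Y1→Port: bottleneck 3, flow now 21.
No augmenting path remains; maximum flow = 21.
By max-flow min-cut, the minimum cut capacity equals the max flow.
In the residual graph, reachable from Depot: {Depot, Y2, HubA, Y3}.
Min-cut edges: Depot→Jct3 (3), Depot→HubB (6), Y3→Y1 (7), Y3→Port (5); capacity 3 + 6 + 7 + 5 = 21.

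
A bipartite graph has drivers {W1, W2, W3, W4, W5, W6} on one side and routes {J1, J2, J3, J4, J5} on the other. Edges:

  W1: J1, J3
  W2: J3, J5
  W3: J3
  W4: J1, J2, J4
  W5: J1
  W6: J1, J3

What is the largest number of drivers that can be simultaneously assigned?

4

Unit-capacity flow: source→left, listed edges, right→sink; max matching = max flow.
Augmenting path W1→J1 (+1); matched 1.
Augmenting path W2→J3 (+1); matched 2.
Augmenting path W4→J2 (+1); matched 3.
Augmenting path W3→J3→W2→J5 (+1); matched 4.
No augmenting path remains; maximum matching = 4.
König certificate: {W2, W4, J1, J3} is a vertex cover of size 4 (every listed pair touches it), so no matching can be larger.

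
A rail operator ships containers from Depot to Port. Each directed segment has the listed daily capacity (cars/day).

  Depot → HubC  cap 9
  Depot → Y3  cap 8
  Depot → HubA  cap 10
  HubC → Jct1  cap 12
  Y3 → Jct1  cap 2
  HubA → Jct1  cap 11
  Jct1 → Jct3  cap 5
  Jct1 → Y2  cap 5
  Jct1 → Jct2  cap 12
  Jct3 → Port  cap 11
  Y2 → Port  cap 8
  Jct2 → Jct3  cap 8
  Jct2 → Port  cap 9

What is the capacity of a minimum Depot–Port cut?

Augment Depot→HubC→Jct1→Jct3→Port: bottleneck 5, flow now 5.
Augment Depot→HubC→Jct1→Y2→Port: bottleneck 4, flow now 9.
Augment Depot→Y3→Jct1→Y2→Port: bottleneck 1, flow now 10.
Augment Depot→Y3→Jct1→Jct2→Port: bottleneck 1, flow now 11.
Augment Depot→HubA→Jct1→Jct2→Port: bottleneck 8, flow now 19.
Augment Depot→HubA→Jct1→Jct2→Jct3→Port: bottleneck 2, flow now 21.
No augmenting path remains; maximum flow = 21.
By max-flow min-cut, the minimum cut capacity equals the max flow.
In the residual graph, reachable from Depot: {Depot, Y3}.
Min-cut edges: Depot→HubC (9), Depot→HubA (10), Y3→Jct1 (2); capacity 9 + 10 + 2 = 21.

21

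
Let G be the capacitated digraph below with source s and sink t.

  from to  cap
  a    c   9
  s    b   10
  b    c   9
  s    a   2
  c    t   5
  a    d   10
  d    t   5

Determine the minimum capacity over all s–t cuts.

Augment s→a→c→t: bottleneck 2, flow now 2.
Augment s→b→c→t: bottleneck 3, flow now 5.
Augment s→b→c→a→d→t: bottleneck 2, flow now 7. (uses reverse residual edge)
No augmenting path remains; maximum flow = 7.
By max-flow min-cut, the minimum cut capacity equals the max flow.
In the residual graph, reachable from s: {s, b, c}.
Min-cut edges: s→a (2), c→t (5); capacity 2 + 5 = 7.

7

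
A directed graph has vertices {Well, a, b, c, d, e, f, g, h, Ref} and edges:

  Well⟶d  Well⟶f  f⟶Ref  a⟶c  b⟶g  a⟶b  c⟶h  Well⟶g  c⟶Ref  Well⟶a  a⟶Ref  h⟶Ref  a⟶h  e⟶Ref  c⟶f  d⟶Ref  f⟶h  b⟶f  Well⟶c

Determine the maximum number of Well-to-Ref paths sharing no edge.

4

Assign every edge capacity 1; by Menger, the answer equals the max flow.
Path Well→a→Ref (+1); total 1.
Path Well→c→Ref (+1); total 2.
Path Well→d→Ref (+1); total 3.
Path Well→f→Ref (+1); total 4.
No residual Well→Ref path; max flow = 4.
Certifying cut of size 4: {Well→a, Well→c, Well→d, Well→f}.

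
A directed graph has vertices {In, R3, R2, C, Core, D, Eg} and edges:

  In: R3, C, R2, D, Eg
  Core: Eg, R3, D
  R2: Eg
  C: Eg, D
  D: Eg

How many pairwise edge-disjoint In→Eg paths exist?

Assign every edge capacity 1; by Menger, the answer equals the max flow.
Path In→Eg (+1); total 1.
Path In→R2→Eg (+1); total 2.
Path In→C→Eg (+1); total 3.
Path In→D→Eg (+1); total 4.
No residual In→Eg path; max flow = 4.
Certifying cut of size 4: {In→C, In→D, In→Eg, In→R2}.

4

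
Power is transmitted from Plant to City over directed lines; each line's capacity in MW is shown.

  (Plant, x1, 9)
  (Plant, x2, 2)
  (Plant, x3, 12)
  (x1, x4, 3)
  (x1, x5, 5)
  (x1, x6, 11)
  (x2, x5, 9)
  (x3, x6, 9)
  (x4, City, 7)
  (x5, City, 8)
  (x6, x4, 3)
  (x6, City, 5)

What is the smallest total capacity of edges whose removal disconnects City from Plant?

Augment Plant→x1→x4→City: bottleneck 3, flow now 3.
Augment Plant→x1→x5→City: bottleneck 5, flow now 8.
Augment Plant→x1→x6→City: bottleneck 1, flow now 9.
Augment Plant→x2→x5→City: bottleneck 2, flow now 11.
Augment Plant→x3→x6→City: bottleneck 4, flow now 15.
Augment Plant→x3→x6→x4→City: bottleneck 3, flow now 18.
No augmenting path remains; maximum flow = 18.
By max-flow min-cut, the minimum cut capacity equals the max flow.
In the residual graph, reachable from Plant: {Plant, x1, x3, x6}.
Min-cut edges: Plant→x2 (2), x1→x4 (3), x1→x5 (5), x6→x4 (3), x6→City (5); capacity 2 + 3 + 5 + 3 + 5 = 18.

18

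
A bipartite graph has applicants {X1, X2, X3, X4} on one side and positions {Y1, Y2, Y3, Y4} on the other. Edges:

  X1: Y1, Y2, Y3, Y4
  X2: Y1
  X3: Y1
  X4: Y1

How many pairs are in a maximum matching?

2

Unit-capacity flow: source→left, listed edges, right→sink; max matching = max flow.
Augmenting path X1→Y1 (+1); matched 1.
Augmenting path X2→Y1→X1→Y2 (+1); matched 2.
No augmenting path remains; maximum matching = 2.
König certificate: {X1, Y1} is a vertex cover of size 2 (every listed pair touches it), so no matching can be larger.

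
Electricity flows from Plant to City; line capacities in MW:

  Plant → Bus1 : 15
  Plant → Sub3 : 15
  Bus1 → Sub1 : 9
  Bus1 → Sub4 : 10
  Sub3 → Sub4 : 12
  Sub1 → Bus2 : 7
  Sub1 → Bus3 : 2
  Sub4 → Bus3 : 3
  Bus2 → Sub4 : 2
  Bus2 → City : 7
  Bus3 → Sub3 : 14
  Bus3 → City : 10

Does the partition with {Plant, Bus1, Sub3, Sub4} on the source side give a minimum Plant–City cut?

Yes — it is a minimum cut (capacity 12).

Given cut capacity: 9 + 3 = 12.
Augment Plant→Bus1→Sub1→Bus2→City: bottleneck 7, flow now 7.
Augment Plant→Bus1→Sub1→Bus3→City: bottleneck 2, flow now 9.
Augment Plant→Bus1→Sub4→Bus3→City: bottleneck 3, flow now 12.
No augmenting path remains; maximum flow = 12.
Cut capacity 12 equals the max flow, so it is a minimum cut.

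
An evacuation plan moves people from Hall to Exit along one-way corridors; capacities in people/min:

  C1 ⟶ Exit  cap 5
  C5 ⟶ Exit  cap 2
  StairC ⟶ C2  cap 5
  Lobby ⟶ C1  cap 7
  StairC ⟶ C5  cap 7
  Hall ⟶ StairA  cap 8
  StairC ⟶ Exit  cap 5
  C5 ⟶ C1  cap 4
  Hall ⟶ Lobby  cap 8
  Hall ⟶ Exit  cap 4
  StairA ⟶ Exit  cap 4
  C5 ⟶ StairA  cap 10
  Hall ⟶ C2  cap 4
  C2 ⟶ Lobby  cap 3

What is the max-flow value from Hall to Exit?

13

Augment Hall→Exit: bottleneck 4, flow now 4.
Augment Hall→StairA→Exit: bottleneck 4, flow now 8.
Augment Hall→Lobby→C1→Exit: bottleneck 5, flow now 13.
No augmenting path remains; maximum flow = 13.
In the residual graph, reachable from Hall: {Hall, C2, StairA, Lobby, C1}.
Min-cut edges: Hall→Exit (4), StairA→Exit (4), C1→Exit (5); capacity 4 + 4 + 5 = 13.
This cut is saturated, so no flow can exceed 13.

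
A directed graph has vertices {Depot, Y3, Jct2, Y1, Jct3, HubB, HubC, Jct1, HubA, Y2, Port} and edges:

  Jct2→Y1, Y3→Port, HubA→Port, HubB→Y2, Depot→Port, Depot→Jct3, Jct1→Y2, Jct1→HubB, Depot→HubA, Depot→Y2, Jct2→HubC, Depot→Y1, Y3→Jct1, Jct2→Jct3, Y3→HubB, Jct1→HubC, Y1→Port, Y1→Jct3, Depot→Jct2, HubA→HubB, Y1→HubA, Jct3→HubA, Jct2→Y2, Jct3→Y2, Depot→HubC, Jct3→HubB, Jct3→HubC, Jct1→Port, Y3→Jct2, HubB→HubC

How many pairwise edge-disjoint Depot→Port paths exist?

3

Assign every edge capacity 1; by Menger, the answer equals the max flow.
Path Depot→Port (+1); total 1.
Path Depot→Y1→Port (+1); total 2.
Path Depot→HubA→Port (+1); total 3.
No residual Depot→Port path; max flow = 3.
Certifying cut of size 3: {Depot→Port, HubA→Port, Y1→Port}.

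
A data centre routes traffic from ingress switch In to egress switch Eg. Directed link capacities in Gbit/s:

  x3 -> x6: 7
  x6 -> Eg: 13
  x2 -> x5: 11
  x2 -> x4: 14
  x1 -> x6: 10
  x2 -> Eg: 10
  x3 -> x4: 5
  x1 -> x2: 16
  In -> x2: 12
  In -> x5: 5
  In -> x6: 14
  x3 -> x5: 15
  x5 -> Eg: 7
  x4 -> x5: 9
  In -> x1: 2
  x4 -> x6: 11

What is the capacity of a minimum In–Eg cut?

Augment In→x2→Eg: bottleneck 10, flow now 10.
Augment In→x5→Eg: bottleneck 5, flow now 15.
Augment In→x6→Eg: bottleneck 13, flow now 28.
Augment In→x2→x5→Eg: bottleneck 2, flow now 30.
No augmenting path remains; maximum flow = 30.
By max-flow min-cut, the minimum cut capacity equals the max flow.
In the residual graph, reachable from In: {In, x1, x2, x4, x5, x6}.
Min-cut edges: x2→Eg (10), x5→Eg (7), x6→Eg (13); capacity 10 + 7 + 13 = 30.

30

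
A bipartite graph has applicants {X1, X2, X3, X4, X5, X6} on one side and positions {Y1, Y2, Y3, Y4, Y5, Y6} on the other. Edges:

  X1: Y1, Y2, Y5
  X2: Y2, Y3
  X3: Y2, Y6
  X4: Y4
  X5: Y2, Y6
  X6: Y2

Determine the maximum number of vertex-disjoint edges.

5

Unit-capacity flow: source→left, listed edges, right→sink; max matching = max flow.
Augmenting path X1→Y1 (+1); matched 1.
Augmenting path X2→Y2 (+1); matched 2.
Augmenting path X3→Y6 (+1); matched 3.
Augmenting path X4→Y4 (+1); matched 4.
Augmenting path X5→Y2→X2→Y3 (+1); matched 5.
No augmenting path remains; maximum matching = 5.
König certificate: {X1, X2, X4, Y2, Y6} is a vertex cover of size 5 (every listed pair touches it), so no matching can be larger.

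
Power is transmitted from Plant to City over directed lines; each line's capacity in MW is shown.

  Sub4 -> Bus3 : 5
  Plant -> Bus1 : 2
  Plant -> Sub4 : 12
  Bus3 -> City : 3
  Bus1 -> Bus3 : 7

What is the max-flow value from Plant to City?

Augment Plant→Bus1→Bus3→City: bottleneck 2, flow now 2.
Augment Plant→Sub4→Bus3→City: bottleneck 1, flow now 3.
No augmenting path remains; maximum flow = 3.
In the residual graph, reachable from Plant: {Plant, Bus1, Sub4, Bus3}.
Min-cut edges: Bus3→City (3); capacity 3 = 3.
This cut is saturated, so no flow can exceed 3.

3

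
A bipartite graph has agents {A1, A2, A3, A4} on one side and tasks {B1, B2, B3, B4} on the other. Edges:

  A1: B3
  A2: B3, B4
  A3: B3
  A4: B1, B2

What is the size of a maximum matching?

Unit-capacity flow: source→left, listed edges, right→sink; max matching = max flow.
Augmenting path A1→B3 (+1); matched 1.
Augmenting path A2→B4 (+1); matched 2.
Augmenting path A4→B1 (+1); matched 3.
No augmenting path remains; maximum matching = 3.
König certificate: {A2, A4, B3} is a vertex cover of size 3 (every listed pair touches it), so no matching can be larger.

3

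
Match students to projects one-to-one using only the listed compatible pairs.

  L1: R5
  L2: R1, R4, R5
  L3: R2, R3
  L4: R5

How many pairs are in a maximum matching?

3

Unit-capacity flow: source→left, listed edges, right→sink; max matching = max flow.
Augmenting path L1→R5 (+1); matched 1.
Augmenting path L2→R1 (+1); matched 2.
Augmenting path L3→R2 (+1); matched 3.
No augmenting path remains; maximum matching = 3.
König certificate: {L2, L3, R5} is a vertex cover of size 3 (every listed pair touches it), so no matching can be larger.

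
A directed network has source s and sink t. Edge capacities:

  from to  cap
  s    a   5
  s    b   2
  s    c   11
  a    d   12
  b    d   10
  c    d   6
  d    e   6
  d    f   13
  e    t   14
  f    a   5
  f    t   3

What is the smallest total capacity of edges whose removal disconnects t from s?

9

Augment s→a→d→e→t: bottleneck 5, flow now 5.
Augment s→b→d→e→t: bottleneck 1, flow now 6.
Augment s→b→d→f→t: bottleneck 1, flow now 7.
Augment s→c→d→f→t: bottleneck 2, flow now 9.
No augmenting path remains; maximum flow = 9.
By max-flow min-cut, the minimum cut capacity equals the max flow.
In the residual graph, reachable from s: {s, a, b, c, d, f}.
Min-cut edges: d→e (6), f→t (3); capacity 6 + 3 = 9.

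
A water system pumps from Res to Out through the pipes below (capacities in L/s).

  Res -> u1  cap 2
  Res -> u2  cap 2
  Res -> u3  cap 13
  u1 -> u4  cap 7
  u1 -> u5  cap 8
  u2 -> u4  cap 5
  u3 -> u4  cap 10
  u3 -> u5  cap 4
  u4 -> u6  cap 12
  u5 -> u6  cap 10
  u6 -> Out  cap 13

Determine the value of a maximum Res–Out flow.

Augment Res→u1→u4→u6→Out: bottleneck 2, flow now 2.
Augment Res→u2→u4→u6→Out: bottleneck 2, flow now 4.
Augment Res→u3→u4→u6→Out: bottleneck 8, flow now 12.
Augment Res→u3→u5→u6→Out: bottleneck 1, flow now 13.
No augmenting path remains; maximum flow = 13.
In the residual graph, reachable from Res: {Res, u1, u2, u3, u4, u5, u6}.
Min-cut edges: u6→Out (13); capacity 13 = 13.
This cut is saturated, so no flow can exceed 13.

13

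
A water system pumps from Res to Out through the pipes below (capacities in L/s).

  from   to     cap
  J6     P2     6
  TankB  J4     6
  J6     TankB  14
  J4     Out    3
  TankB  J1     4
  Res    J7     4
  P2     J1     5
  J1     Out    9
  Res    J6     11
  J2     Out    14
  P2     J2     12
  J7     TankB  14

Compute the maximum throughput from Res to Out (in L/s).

13

Augment Res→J7→TankB→J1→Out: bottleneck 4, flow now 4.
Augment Res→J6→TankB→J4→Out: bottleneck 3, flow now 7.
Augment Res→J6→P2→J1→Out: bottleneck 5, flow now 12.
Augment Res→J6→P2→J2→Out: bottleneck 1, flow now 13.
No augmenting path remains; maximum flow = 13.
In the residual graph, reachable from Res: {Res, J7, J6, TankB, J4}.
Min-cut edges: J6→P2 (6), TankB→J1 (4), J4→Out (3); capacity 6 + 4 + 3 = 13.
This cut is saturated, so no flow can exceed 13.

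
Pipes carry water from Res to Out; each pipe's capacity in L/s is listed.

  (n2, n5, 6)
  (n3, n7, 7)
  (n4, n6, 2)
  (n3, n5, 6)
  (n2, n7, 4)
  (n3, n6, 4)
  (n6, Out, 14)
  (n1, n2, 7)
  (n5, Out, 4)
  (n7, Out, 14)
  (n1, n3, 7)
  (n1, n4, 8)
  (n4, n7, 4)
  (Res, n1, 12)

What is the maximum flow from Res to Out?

Augment Res→n1→n2→n5→Out: bottleneck 4, flow now 4.
Augment Res→n1→n2→n7→Out: bottleneck 3, flow now 7.
Augment Res→n1→n3→n6→Out: bottleneck 4, flow now 11.
Augment Res→n1→n3→n7→Out: bottleneck 1, flow now 12.
No augmenting path remains; maximum flow = 12.
In the residual graph, reachable from Res: {Res}.
Min-cut edges: Res→n1 (12); capacity 12 = 12.
This cut is saturated, so no flow can exceed 12.

12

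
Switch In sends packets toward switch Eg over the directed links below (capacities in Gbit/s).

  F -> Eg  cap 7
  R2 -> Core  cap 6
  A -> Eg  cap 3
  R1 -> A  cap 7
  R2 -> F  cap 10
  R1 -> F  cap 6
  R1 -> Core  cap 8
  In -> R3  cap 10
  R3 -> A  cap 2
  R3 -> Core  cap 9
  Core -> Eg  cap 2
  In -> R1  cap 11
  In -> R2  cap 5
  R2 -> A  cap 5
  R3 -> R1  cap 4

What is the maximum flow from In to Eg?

Augment In→R2→Core→Eg: bottleneck 2, flow now 2.
Augment In→R2→A→Eg: bottleneck 3, flow now 5.
Augment In→R1→F→Eg: bottleneck 6, flow now 11.
Augment In→R1→Core→R2→F→Eg: bottleneck 1, flow now 12. (uses reverse residual edge)
No augmenting path remains; maximum flow = 12.
In the residual graph, reachable from In: {In, R2, R1, R3, Core, A, F}.
Min-cut edges: Core→Eg (2), A→Eg (3), F→Eg (7); capacity 2 + 3 + 7 = 12.
This cut is saturated, so no flow can exceed 12.

12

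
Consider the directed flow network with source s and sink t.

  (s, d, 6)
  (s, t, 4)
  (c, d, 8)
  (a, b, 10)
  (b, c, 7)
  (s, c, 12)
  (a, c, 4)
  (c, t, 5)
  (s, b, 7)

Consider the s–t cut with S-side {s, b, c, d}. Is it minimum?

Given cut capacity: 4 + 5 = 9.
Augment s→t: bottleneck 4, flow now 4.
Augment s→c→t: bottleneck 5, flow now 9.
No augmenting path remains; maximum flow = 9.
Cut capacity 9 equals the max flow, so it is a minimum cut.

Yes — it is a minimum cut (capacity 9).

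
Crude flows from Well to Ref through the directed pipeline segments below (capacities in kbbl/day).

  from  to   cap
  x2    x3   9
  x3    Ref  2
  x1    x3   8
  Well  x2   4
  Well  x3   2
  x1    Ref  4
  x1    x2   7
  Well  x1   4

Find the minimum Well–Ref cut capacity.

Augment Well→x1→Ref: bottleneck 4, flow now 4.
Augment Well→x3→Ref: bottleneck 2, flow now 6.
No augmenting path remains; maximum flow = 6.
By max-flow min-cut, the minimum cut capacity equals the max flow.
In the residual graph, reachable from Well: {Well, x2, x3}.
Min-cut edges: Well→x1 (4), x3→Ref (2); capacity 4 + 2 = 6.

6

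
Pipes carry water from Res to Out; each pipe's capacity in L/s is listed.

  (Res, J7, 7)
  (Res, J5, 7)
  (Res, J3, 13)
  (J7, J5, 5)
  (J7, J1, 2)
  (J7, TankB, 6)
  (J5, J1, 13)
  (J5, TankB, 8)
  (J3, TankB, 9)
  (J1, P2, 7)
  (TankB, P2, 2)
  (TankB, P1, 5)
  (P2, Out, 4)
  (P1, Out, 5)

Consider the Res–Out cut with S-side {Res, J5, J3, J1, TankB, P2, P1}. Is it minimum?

Given cut capacity: 7 + 4 + 5 = 16.
Augment Res→J7→J1→P2→Out: bottleneck 2, flow now 2.
Augment Res→J7→TankB→P2→Out: bottleneck 2, flow now 4.
Augment Res→J7→TankB→P1→Out: bottleneck 3, flow now 7.
Augment Res→J5→TankB→P1→Out: bottleneck 2, flow now 9.
No augmenting path remains; maximum flow = 9.
In the residual graph, reachable from Res: {Res, J7, J5, J3, J1, TankB, P2}.
Min-cut edges: TankB→P1 (5), P2→Out (4); capacity 5 + 4 = 9.
Cut capacity 16 exceeds the max flow 9, so it is not minimum.

No — its capacity is 16, but the minimum cut has capacity 9.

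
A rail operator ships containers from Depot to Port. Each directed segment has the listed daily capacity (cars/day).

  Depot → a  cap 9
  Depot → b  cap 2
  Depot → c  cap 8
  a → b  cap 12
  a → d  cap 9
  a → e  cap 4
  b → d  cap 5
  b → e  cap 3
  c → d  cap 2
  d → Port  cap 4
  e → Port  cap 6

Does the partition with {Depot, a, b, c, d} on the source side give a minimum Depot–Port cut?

No — its capacity is 11, but the minimum cut has capacity 10.

Given cut capacity: 4 + 3 + 4 = 11.
Augment Depot→a→d→Port: bottleneck 4, flow now 4.
Augment Depot→a→e→Port: bottleneck 4, flow now 8.
Augment Depot→b→e→Port: bottleneck 2, flow now 10.
No augmenting path remains; maximum flow = 10.
In the residual graph, reachable from Depot: {Depot, a, b, c, d, e}.
Min-cut edges: d→Port (4), e→Port (6); capacity 4 + 6 = 10.
Cut capacity 11 exceeds the max flow 10, so it is not minimum.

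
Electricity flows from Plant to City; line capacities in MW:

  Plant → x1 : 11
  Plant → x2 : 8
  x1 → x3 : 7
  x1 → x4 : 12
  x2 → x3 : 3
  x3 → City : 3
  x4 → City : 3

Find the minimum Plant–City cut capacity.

6

Augment Plant→x1→x3→City: bottleneck 3, flow now 3.
Augment Plant→x1→x4→City: bottleneck 3, flow now 6.
No augmenting path remains; maximum flow = 6.
By max-flow min-cut, the minimum cut capacity equals the max flow.
In the residual graph, reachable from Plant: {Plant, x1, x2, x3, x4}.
Min-cut edges: x3→City (3), x4→City (3); capacity 3 + 3 = 6.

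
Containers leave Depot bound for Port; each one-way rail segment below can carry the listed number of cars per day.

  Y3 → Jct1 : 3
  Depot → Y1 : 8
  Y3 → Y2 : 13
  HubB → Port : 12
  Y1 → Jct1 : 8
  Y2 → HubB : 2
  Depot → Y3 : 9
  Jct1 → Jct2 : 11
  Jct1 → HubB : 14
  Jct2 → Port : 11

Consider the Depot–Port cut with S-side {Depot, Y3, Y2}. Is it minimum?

Given cut capacity: 8 + 3 + 2 = 13.
Augment Depot→Y1→Jct1→HubB→Port: bottleneck 8, flow now 8.
Augment Depot→Y3→Y2→HubB→Port: bottleneck 2, flow now 10.
Augment Depot→Y3→Jct1→HubB→Port: bottleneck 2, flow now 12.
Augment Depot→Y3→Jct1→Jct2→Port: bottleneck 1, flow now 13.
No augmenting path remains; maximum flow = 13.
Cut capacity 13 equals the max flow, so it is a minimum cut.

Yes — it is a minimum cut (capacity 13).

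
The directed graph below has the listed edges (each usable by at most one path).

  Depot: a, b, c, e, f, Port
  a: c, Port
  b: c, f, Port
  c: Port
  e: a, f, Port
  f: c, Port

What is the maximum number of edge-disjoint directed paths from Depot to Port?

6

Assign every edge capacity 1; by Menger, the answer equals the max flow.
Path Depot→Port (+1); total 1.
Path Depot→a→Port (+1); total 2.
Path Depot→b→Port (+1); total 3.
Path Depot→c→Port (+1); total 4.
Path Depot→e→Port (+1); total 5.
Path Depot→f→Port (+1); total 6.
No residual Depot→Port path; max flow = 6.
Certifying cut of size 6: {Depot→Port, Depot→a, Depot→b, Depot→c, Depot→e, Depot→f}.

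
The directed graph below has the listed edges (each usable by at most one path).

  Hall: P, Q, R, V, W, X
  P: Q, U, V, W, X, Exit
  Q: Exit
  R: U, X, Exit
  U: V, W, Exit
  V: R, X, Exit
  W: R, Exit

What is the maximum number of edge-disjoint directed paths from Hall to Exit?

Assign every edge capacity 1; by Menger, the answer equals the max flow.
Path Hall→P→Exit (+1); total 1.
Path Hall→Q→Exit (+1); total 2.
Path Hall→R→Exit (+1); total 3.
Path Hall→V→Exit (+1); total 4.
Path Hall→W→Exit (+1); total 5.
No residual Hall→Exit path; max flow = 5.
Certifying cut of size 5: {Hall→P, Hall→Q, Hall→R, Hall→V, Hall→W}.

5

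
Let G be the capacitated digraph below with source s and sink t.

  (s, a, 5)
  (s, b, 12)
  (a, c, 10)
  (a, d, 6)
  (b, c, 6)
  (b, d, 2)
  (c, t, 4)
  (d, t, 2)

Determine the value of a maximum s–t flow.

6

Augment s→a→c→t: bottleneck 4, flow now 4.
Augment s→a→d→t: bottleneck 1, flow now 5.
Augment s→b→d→t: bottleneck 1, flow now 6.
No augmenting path remains; maximum flow = 6.
In the residual graph, reachable from s: {s, a, b, c, d}.
Min-cut edges: c→t (4), d→t (2); capacity 4 + 2 = 6.
This cut is saturated, so no flow can exceed 6.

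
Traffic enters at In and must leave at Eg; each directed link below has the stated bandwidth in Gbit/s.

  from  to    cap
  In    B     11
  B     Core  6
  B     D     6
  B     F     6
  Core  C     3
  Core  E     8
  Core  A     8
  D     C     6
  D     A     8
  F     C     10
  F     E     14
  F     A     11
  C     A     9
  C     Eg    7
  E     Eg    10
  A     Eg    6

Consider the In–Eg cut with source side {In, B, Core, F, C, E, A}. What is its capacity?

Edges leaving {In, B, Core, F, C, E, A}: B→D (6), C→Eg (7), E→Eg (10), A→Eg (6).
Cut capacity = 6 + 7 + 10 + 6 = 29.

29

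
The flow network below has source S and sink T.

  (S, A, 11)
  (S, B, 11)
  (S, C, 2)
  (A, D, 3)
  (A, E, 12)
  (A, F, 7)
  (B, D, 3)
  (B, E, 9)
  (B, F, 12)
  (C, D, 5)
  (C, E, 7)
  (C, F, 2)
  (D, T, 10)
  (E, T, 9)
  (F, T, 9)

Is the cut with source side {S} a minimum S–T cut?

Yes — it is a minimum cut (capacity 24).

Given cut capacity: 11 + 11 + 2 = 24.
Augment S→A→D→T: bottleneck 3, flow now 3.
Augment S→A→E→T: bottleneck 8, flow now 11.
Augment S→B→D→T: bottleneck 3, flow now 14.
Augment S→B→E→T: bottleneck 1, flow now 15.
Augment S→B→F→T: bottleneck 7, flow now 22.
Augment S→C→D→T: bottleneck 2, flow now 24.
No augmenting path remains; maximum flow = 24.
Cut capacity 24 equals the max flow, so it is a minimum cut.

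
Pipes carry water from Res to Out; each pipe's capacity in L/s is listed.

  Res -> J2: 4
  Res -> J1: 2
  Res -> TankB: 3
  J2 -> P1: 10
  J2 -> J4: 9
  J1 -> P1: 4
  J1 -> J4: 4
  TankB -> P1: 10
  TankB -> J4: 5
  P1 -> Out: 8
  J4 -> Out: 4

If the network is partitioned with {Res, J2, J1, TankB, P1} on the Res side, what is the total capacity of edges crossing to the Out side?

Edges leaving {Res, J2, J1, TankB, P1}: J2→J4 (9), J1→J4 (4), TankB→J4 (5), P1→Out (8).
Cut capacity = 9 + 4 + 5 + 8 = 26.

26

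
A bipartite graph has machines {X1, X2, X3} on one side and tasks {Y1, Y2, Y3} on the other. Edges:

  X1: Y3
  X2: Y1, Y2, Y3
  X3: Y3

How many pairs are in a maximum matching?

Unit-capacity flow: source→left, listed edges, right→sink; max matching = max flow.
Augmenting path X1→Y3 (+1); matched 1.
Augmenting path X2→Y1 (+1); matched 2.
No augmenting path remains; maximum matching = 2.
König certificate: {X2, Y3} is a vertex cover of size 2 (every listed pair touches it), so no matching can be larger.

2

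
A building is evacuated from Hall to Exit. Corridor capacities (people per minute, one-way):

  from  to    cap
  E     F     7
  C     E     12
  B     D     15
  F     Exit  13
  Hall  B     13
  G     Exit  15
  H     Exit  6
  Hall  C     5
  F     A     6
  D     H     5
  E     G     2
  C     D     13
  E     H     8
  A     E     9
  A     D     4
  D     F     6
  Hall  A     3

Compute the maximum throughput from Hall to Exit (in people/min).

19

Augment Hall→A→D→F→Exit: bottleneck 3, flow now 3.
Augment Hall→B→D→F→Exit: bottleneck 3, flow now 6.
Augment Hall→B→D→H→Exit: bottleneck 5, flow now 11.
Augment Hall→C→E→F→Exit: bottleneck 5, flow now 16.
Augment Hall→B→D→A→E→F→Exit: bottleneck 2, flow now 18. (uses reverse residual edge)
Augment Hall→B→D→A→E→G→Exit: bottleneck 1, flow now 19. (uses reverse residual edge)
No augmenting path remains; maximum flow = 19.
In the residual graph, reachable from Hall: {Hall, B, D}.
Min-cut edges: Hall→A (3), Hall→C (5), D→F (6), D→H (5); capacity 3 + 5 + 6 + 5 = 19.
This cut is saturated, so no flow can exceed 19.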